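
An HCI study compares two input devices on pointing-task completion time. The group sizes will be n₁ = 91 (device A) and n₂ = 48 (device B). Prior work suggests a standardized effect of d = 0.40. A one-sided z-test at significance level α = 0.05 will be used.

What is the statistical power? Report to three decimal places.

Noncentrality parameter: δ = d / √(1/n₁ + 1/n₂) = 0.40 / √(1/91 + 1/48) = 2.2423
One-sided α = 0.05 → critical value z_{0.05} = 1.645.
Power = P(Z > 1.645 − δ) = Φ(0.597) = 0.7249.

Power ≈ 0.725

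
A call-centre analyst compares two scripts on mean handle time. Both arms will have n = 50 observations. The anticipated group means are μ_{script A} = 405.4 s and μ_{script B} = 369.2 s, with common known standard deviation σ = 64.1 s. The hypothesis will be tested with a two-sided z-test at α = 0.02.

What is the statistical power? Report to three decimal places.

Power ≈ 0.691

Standardized effect: d = |μ_{script A} − μ_{script B}| / σ = |405.4 − 369.2| / 64.1 = 0.5647
Noncentrality parameter: δ = d·√(n/2) = 0.5647 × √(50/2) = 2.8237
Critical value for a two-sided test at α = 0.02: z_{α/2} = 2.326.
Power = Φ(δ − 2.326) + Φ(−δ − 2.326) = Φ(0.497) + Φ(-5.150) = 0.6905 + 0.0000 = 0.6905.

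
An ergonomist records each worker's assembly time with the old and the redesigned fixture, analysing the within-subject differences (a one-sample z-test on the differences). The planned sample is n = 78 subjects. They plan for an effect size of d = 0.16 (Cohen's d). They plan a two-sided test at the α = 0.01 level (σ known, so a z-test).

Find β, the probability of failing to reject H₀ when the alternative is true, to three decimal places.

β ≈ 0.878

Noncentrality parameter: δ = d·√n = 0.16 × √78 = 1.4131
Critical value for a two-sided test at α = 0.01: z_{α/2} = 2.576.
Power = Φ(δ − 2.576) + Φ(−δ − 2.576) = Φ(-1.163) + Φ(-3.989) = 0.1225 + 0.0000 = 0.1225.
Type II error: β = 1 − power = 1 − 0.1225 = 0.8775.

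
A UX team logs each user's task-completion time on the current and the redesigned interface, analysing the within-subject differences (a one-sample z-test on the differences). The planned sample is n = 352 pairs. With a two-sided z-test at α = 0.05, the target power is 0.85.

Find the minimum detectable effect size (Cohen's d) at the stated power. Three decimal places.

d ≈ 0.160

Required noncentrality: δ = z_{0.025} + z_{0.15} = 1.960 + 1.036 = 2.996.
(Lower-tail contribution to power is negligible for δ > 0.)
δ = d·√n ⇒ d = δ/√n = 2.996/√352 = 0.1597.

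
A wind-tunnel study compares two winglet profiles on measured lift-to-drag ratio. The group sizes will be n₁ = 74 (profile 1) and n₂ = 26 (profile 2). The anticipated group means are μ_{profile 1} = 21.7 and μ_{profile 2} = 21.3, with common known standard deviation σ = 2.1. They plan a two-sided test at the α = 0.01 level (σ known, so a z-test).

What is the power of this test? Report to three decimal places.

Power ≈ 0.041

Standardized effect: d = |μ_{profile 1} − μ_{profile 2}| / σ = |21.7 − 21.3| / 2.1 = 0.1905
Noncentrality parameter: δ = d / √(1/n₁ + 1/n₂) = 0.1905 / √(1/74 + 1/26) = 0.8355
Two-sided α = 0.01 → critical value z_{0.005} = 2.576.
Power = Φ(δ − 2.576) + Φ(−δ − 2.576) = Φ(-1.740) + Φ(-3.411) = 0.0409 + 0.0003 = 0.0412.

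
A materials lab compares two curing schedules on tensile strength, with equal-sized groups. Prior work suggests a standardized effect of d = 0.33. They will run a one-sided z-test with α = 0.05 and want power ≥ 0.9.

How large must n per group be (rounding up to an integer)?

n = 158 per group

For power 0.9 need Φ(δ − z_{0.05}) = 0.9, so δ = z_{0.05} + z_{0.10} = 1.645 + 1.282 = 2.926.
δ = d·√(n/2) ⇒ n = 2(δ/d)² = 2 × (2.926 / 0.33)² = 157.28.
Rounding up, n = 158 per group.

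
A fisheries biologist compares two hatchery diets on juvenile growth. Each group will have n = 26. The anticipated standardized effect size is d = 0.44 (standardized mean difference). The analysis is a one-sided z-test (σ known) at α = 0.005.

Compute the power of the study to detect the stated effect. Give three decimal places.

Noncentrality parameter: δ = d·√(n/2) = 0.44 × √(26/2) = 1.5864
Critical value for a one-sided test at α = 0.005: z_α = 2.576.
Power = P(Z > 2.576 − δ) = Φ(-0.989) = 0.1612.

Power ≈ 0.161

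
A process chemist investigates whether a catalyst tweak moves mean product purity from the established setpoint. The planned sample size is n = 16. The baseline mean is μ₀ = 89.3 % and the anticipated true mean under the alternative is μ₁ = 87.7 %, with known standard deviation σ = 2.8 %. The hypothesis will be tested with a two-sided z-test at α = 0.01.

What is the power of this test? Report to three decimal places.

Standardized effect: d = |μ₁ − μ₀| / σ = |87.7 − 89.3| / 2.8 = 0.5714
Noncentrality parameter: δ = d·√n = 0.5714 × √16 = 2.2857
Two-sided α = 0.01 → critical value z_{0.005} = 2.576.
Power = Φ(δ − 2.576) + Φ(−δ − 2.576) = Φ(-0.290) + Φ(-4.862) = 0.3859 + 0.0000 = 0.3859.

Power ≈ 0.386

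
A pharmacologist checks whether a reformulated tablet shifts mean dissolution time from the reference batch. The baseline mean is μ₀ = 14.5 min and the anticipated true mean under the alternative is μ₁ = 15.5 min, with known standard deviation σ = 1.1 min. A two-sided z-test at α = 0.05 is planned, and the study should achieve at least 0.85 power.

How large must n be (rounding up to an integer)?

n = 11

Standardized effect: d = |μ₁ − μ₀| / σ = |15.5 − 14.5| / 1.1 = 0.9091
For power 0.85 need Φ(δ − z_{0.025}) = 0.85, so δ = z_{0.025} + z_{0.15} = 1.960 + 1.036 = 2.996.
(The Φ(−δ − z_{α/2}) term is vanishingly small for δ > 0 and is dropped in the standard sample-size formula.)
δ = d·√n ⇒ n = (δ/d)² = (2.996 / 0.9091)² = 10.86.
Rounding up, n = 11.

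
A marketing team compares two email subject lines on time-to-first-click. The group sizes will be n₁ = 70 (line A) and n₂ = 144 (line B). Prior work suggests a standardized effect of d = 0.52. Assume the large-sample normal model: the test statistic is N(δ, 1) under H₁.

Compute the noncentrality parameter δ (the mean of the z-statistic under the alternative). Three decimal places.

The noncentrality parameter scales effect size by the design's sample-size factor: δ = d / √(1/n₁ + 1/n₂) = 0.52 / √(1/70 + 1/144) = 3.5688

δ ≈ 3.569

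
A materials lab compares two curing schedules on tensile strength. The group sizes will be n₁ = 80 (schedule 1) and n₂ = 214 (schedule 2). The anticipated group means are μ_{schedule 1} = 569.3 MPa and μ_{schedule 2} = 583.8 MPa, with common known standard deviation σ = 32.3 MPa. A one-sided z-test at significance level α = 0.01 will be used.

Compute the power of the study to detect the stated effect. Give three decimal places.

Power ≈ 0.864

Standardized effect: d = |μ_{schedule 1} − μ_{schedule 2}| / σ = |569.3 − 583.8| / 32.3 = 0.4489
Noncentrality parameter: δ = d / √(1/n₁ + 1/n₂) = 0.4489 / √(1/80 + 1/214) = 3.4257
Critical value for a one-sided test at α = 0.01: z_α = 2.326.
Power = Φ(δ − 2.326) = Φ(1.099) = 0.8642.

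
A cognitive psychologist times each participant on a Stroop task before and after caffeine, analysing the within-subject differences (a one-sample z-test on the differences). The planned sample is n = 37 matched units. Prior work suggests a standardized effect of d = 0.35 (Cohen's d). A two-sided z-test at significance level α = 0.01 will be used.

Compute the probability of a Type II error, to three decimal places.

β ≈ 0.673

Noncentrality parameter: δ = d·√n = 0.35 × √37 = 2.1290
Critical value for a two-sided test at α = 0.01: z_{α/2} = 2.576.
Power = Φ(δ − 2.576) + Φ(−δ − 2.576) = Φ(-0.447) + Φ(-4.705) = 0.3275 + 0.0000 = 0.3275.
Type II error: β = 1 − power = 1 − 0.3275 = 0.6725.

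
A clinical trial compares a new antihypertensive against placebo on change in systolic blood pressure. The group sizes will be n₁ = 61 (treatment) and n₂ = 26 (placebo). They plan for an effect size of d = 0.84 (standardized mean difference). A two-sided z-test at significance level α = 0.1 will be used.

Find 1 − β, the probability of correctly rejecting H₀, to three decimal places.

Power ≈ 0.974

Noncentrality parameter: δ = d / √(1/n₁ + 1/n₂) = 0.84 / √(1/61 + 1/26) = 3.5865
Two-sided α = 0.1 → critical value z_{0.05} = 1.645.
Power = Φ(δ − 1.645) + Φ(−δ − 1.645) = Φ(1.942) + Φ(-5.231) = 0.9739 + 0.0000 = 0.9739.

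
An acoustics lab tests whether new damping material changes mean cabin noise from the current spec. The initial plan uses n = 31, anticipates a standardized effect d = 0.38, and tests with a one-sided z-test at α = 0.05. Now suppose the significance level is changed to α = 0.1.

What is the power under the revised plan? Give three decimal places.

Power ≈ 0.798

δ = d·√n = 0.38 × √31 = 2.1158 (unchanged). New critical value: z_{0.1} = 1.282.
Revised power = P(Z > 1.282 − δ) = Φ(0.834) = 0.7979.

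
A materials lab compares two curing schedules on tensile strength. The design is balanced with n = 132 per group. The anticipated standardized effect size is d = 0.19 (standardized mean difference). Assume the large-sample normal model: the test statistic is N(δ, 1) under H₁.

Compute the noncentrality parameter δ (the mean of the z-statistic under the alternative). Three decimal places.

The noncentrality parameter scales effect size by the design's sample-size factor: δ = d·√(n/2) = 0.19 × √(132/2) = 1.5436

δ ≈ 1.544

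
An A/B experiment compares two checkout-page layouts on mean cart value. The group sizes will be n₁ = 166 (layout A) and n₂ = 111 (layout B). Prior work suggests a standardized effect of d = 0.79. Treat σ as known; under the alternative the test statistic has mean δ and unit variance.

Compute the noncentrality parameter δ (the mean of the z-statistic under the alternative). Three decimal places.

δ = d / √(1/n₁ + 1/n₂) = 0.79 / √(1/166 + 1/111) = 6.4432

δ ≈ 6.443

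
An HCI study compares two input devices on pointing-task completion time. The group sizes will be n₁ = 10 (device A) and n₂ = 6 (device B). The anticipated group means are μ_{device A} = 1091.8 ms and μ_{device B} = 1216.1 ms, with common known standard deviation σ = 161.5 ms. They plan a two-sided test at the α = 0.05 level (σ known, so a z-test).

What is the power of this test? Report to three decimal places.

Power ≈ 0.320

Standardized effect: d = |μ_{device A} − μ_{device B}| / σ = |1091.8 − 1216.1| / 161.5 = 0.7697
Noncentrality parameter: δ = d / √(1/n₁ + 1/n₂) = 0.7697 / √(1/10 + 1/6) = 1.4904
Two-sided α = 0.05 → critical value z_{0.025} = 1.960.
Power = Φ(δ − 1.960) + Φ(−δ − 1.960) = Φ(-0.470) + Φ(-3.450) = 0.3193 + 0.0003 = 0.3196.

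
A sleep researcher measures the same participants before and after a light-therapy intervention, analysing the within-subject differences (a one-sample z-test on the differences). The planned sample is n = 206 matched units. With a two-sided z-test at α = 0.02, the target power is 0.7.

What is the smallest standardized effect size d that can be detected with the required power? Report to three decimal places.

d ≈ 0.199

Need Φ(δ − 2.326) = 0.7, so δ = 2.326 + 0.524 = 2.851.
(Lower-tail contribution to power is negligible for δ > 0.)
δ = d·√n ⇒ d = δ/√n = 2.851/√206 = 0.1986.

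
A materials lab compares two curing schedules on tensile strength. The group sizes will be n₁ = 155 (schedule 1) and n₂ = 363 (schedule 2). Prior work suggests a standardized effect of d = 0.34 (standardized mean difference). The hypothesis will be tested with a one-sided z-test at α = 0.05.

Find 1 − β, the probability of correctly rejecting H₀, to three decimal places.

Power ≈ 0.971

Noncentrality parameter: δ = d / √(1/n₁ + 1/n₂) = 0.34 / √(1/155 + 1/363) = 3.5435
One-sided α = 0.05 → critical value z_{0.05} = 1.645.
Power = P(Z > 1.645 − δ) = Φ(1.899) = 0.9712.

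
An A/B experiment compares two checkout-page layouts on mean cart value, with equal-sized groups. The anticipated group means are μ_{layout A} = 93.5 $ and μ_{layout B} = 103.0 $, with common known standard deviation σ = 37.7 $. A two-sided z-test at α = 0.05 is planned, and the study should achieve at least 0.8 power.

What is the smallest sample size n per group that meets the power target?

Standardized effect: d = |μ_{layout A} − μ_{layout B}| / σ = |93.5 − 103.0| / 37.7 = 0.2520
For power 0.8 need Φ(δ − z_{0.025}) = 0.8, so δ = z_{0.025} + z_{0.20} = 1.960 + 0.842 = 2.802.
(For δ > 0 the lower-tail rejection region contributes negligibly to power, so the one-term inversion is standard.)
δ = d·√(n/2) ⇒ n = 2(δ/d)² = 2 × (2.802 / 0.2520)² = 247.21.
Rounding up, n = 248 per group.

n = 248 per group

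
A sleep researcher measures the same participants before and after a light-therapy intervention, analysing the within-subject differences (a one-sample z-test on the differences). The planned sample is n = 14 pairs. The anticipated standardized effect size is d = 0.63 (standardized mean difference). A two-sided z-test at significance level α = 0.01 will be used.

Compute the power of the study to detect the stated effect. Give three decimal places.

Noncentrality parameter: λ = d·√n = 0.63 × √14 = 2.3572
Two-sided α = 0.01 → critical value z_{0.005} = 2.576.
Power = Φ(λ − 2.576) + Φ(−λ − 2.576) = Φ(-0.219) + Φ(-4.933) = 0.4135 + 0.0000 = 0.4135.

Power ≈ 0.413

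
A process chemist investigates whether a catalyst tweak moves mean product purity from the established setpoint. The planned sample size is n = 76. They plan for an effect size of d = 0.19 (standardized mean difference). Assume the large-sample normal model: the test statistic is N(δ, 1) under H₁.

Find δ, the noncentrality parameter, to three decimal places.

δ ≈ 1.656

δ = d·√n = 0.19 × √76 = 1.6564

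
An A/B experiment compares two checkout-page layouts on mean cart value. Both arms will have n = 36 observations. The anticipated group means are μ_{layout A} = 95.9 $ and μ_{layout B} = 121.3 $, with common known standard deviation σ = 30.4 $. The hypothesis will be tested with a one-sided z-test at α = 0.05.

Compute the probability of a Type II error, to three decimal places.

Standardized effect: d = |μ_{layout A} − μ_{layout B}| / σ = |95.9 − 121.3| / 30.4 = 0.8355
Noncentrality parameter: δ = d·√(n/2) = 0.8355 × √(36/2) = 3.5448
One-sided α = 0.05 → critical value z_{0.05} = 1.645.
Power = Φ(δ − 1.645) = Φ(1.900) = 0.9713.
Type II error: β = 1 − power = 1 − 0.9713 = 0.0287.

β ≈ 0.029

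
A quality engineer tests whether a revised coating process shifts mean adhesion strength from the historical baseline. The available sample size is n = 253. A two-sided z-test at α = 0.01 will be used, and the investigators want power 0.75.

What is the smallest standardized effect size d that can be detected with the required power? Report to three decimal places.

d ≈ 0.204

Required noncentrality: δ = z_{0.005} + z_{0.25} = 2.576 + 0.674 = 3.250.
(Lower-tail contribution to power is negligible for δ > 0.)
δ = d·√n ⇒ d = δ/√n = 3.250/√253 = 0.2043.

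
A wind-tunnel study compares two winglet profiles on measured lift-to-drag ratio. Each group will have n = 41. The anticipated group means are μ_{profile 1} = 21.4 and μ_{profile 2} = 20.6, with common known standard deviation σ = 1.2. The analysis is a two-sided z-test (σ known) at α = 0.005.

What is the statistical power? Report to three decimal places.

Power ≈ 0.584

Standardized effect: d = |μ_{profile 1} − μ_{profile 2}| / σ = |21.4 − 20.6| / 1.2 = 0.6667
Noncentrality parameter: λ = d·√(n/2) = 0.6667 × √(41/2) = 3.0185
Two-sided α = 0.005 → critical value z_{0.0025} = 2.807.
Power = Φ(λ − 2.807) + Φ(−λ − 2.807) = Φ(0.211) + Φ(-5.825) = 0.5837 + 0.0000 = 0.5837.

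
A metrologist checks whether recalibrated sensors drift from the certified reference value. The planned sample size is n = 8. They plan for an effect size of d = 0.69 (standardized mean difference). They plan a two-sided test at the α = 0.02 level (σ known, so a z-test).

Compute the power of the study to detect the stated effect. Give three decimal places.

Noncentrality parameter: δ = d·√n = 0.69 × √8 = 1.9516
Two-sided α = 0.02 → critical value z_{0.01} = 2.326.
Power = Φ(δ − 2.326) + Φ(−δ − 2.326) = Φ(-0.375) + Φ(-4.278) = 0.3539 + 0.0000 = 0.3539.

Power ≈ 0.354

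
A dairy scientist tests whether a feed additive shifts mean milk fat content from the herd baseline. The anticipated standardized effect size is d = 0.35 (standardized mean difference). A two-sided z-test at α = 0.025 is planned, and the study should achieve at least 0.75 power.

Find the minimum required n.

n = 70

For power 0.75 need Φ(δ − z_{0.0125}) = 0.75, so δ = z_{0.0125} + z_{0.25} = 2.241 + 0.674 = 2.916.
(The Φ(−δ − z_{α/2}) term is vanishingly small for δ > 0 and is dropped in the standard sample-size formula.)
δ = d·√n ⇒ n = (δ/d)² = (2.916 / 0.35)² = 69.41.
Rounding up, n = 70.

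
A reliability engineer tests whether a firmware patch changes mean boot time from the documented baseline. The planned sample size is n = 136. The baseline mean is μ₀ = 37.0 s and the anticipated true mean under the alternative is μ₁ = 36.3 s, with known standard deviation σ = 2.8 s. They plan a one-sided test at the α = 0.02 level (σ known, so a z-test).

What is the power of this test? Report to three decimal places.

Power ≈ 0.806

Standardized effect: d = |μ₁ − μ₀| / σ = |36.3 − 37.0| / 2.8 = 0.2500
Noncentrality parameter: δ = d·√n = 0.2500 × √136 = 2.9155
Critical value for a one-sided test at α = 0.02: z_α = 2.054.
Power = Φ(δ − 2.054) = Φ(0.862) = 0.8056.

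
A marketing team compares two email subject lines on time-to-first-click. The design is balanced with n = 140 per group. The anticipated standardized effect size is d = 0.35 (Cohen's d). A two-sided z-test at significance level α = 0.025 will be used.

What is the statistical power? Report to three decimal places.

Noncentrality parameter: δ = d·√(n/2) = 0.35 × √(140/2) = 2.9283
Critical value for a two-sided test at α = 0.025: z_{α/2} = 2.241.
Power = Φ(δ − 2.241) + Φ(−δ − 2.241) = Φ(0.687) + Φ(-5.170) = 0.7539 + 0.0000 = 0.7539.

Power ≈ 0.754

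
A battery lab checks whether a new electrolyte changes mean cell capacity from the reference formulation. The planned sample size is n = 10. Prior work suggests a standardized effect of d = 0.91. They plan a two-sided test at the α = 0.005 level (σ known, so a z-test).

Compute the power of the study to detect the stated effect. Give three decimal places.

Power ≈ 0.528

Noncentrality parameter: δ = d·√n = 0.91 × √10 = 2.8777
Two-sided α = 0.005 → critical value z_{0.0025} = 2.807.
Power = Φ(δ − 2.807) + Φ(−δ − 2.807) = Φ(0.071) + Φ(-5.685) = 0.5282 + 0.0000 = 0.5282.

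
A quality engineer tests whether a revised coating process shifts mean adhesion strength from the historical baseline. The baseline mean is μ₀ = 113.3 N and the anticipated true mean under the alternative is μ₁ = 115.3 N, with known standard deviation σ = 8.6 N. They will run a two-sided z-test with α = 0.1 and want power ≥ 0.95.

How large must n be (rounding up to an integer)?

Standardized effect: d = |μ₁ − μ₀| / σ = |115.3 − 113.3| / 8.6 = 0.2326
Set Φ(δ − 1.645) = 0.95; then δ − 1.645 = Φ⁻¹(0.95) = 1.645, giving δ = 3.290.
(The Φ(−δ − z_{α/2}) term is vanishingly small for δ > 0 and is dropped in the standard sample-size formula.)
δ = d·√n ⇒ n = (δ/d)² = (3.290 / 0.2326)² = 200.10.
Rounding up, n = 201.

n = 201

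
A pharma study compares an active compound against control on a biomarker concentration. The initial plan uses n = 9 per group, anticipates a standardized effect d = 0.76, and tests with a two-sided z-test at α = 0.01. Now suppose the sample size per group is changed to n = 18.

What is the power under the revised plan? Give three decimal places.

Power ≈ 0.384

With n = 18 per group: δ = d·√(n/2) = 0.76 × √(18/2) = 2.2800. Critical value z_{0.005} = 2.576.
Revised power = Φ(δ − 2.576) + Φ(−δ − 2.576) = Φ(-0.296) + Φ(-4.856) = 0.3837 + 0.0000 = 0.3837.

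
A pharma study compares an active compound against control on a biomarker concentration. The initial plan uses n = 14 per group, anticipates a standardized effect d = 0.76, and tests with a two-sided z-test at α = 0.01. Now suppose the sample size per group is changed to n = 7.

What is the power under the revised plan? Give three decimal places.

With n = 7 per group: δ = d·√(n/2) = 0.76 × √(7/2) = 1.4218. Critical value z_{0.005} = 2.576.
Revised power = Φ(δ − 2.576) + Φ(−δ − 2.576) = Φ(-1.154) + Φ(-3.998) = 0.1243 + 0.0000 = 0.1243.

Power ≈ 0.124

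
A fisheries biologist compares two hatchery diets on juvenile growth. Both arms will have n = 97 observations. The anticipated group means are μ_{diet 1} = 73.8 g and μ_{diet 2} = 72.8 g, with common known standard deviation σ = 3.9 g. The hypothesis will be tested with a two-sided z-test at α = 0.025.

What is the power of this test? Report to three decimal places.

Power ≈ 0.324

Standardized effect: d = |μ_{diet 1} − μ_{diet 2}| / σ = |73.8 − 72.8| / 3.9 = 0.2564
Noncentrality parameter: δ = d·√(n/2) = 0.2564 × √(97/2) = 1.7857
Two-sided α = 0.025 → critical value z_{0.0125} = 2.241.
Power = Φ(δ − 2.241) + Φ(−δ − 2.241) = Φ(-0.456) + Φ(-4.027) = 0.3243 + 0.0000 = 0.3243.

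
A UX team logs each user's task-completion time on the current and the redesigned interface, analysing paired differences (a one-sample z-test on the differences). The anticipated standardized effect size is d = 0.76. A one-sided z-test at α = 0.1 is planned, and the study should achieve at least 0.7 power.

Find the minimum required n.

n = 6

Set Φ(δ − 1.282) = 0.7; then δ − 1.282 = Φ⁻¹(0.7) = 0.524, giving δ = 1.806.
δ = d·√n ⇒ n = (δ/d)² = (1.806 / 0.76)² = 5.65.
Rounding up, n = 6.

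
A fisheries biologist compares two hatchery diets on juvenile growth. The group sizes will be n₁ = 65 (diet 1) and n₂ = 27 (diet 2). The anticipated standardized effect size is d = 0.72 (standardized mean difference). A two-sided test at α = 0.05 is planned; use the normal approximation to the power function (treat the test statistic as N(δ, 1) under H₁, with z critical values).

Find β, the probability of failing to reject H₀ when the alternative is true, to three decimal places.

β ≈ 0.118

Noncentrality parameter: δ = d / √(1/n₁ + 1/n₂) = 0.72 / √(1/65 + 1/27) = 3.1447
Two-sided α = 0.05 → critical value z_{0.025} = 1.960.
Power = Φ(δ − 1.960) + Φ(−δ − 1.960) = Φ(1.185) + Φ(-5.105) = 0.8819 + 0.0000 = 0.8819.
Type II error: β = 1 − power = 1 − 0.8819 = 0.1181.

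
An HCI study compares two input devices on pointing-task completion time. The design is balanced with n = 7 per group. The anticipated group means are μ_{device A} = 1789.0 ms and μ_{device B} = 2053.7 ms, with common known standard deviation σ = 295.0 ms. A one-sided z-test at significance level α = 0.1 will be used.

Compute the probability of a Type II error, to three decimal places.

β ≈ 0.346

Standardized effect: d = |μ_{device A} − μ_{device B}| / σ = |1789.0 − 2053.7| / 295.0 = 0.8973
Noncentrality parameter: λ = d·√(n/2) = 0.8973 × √(7/2) = 1.6787
One-sided α = 0.1 → critical value z_{0.1} = 1.282.
Power = Φ(λ − 1.282) = Φ(0.397) = 0.6544.
Type II error: β = 1 − power = 1 − 0.6544 = 0.3456.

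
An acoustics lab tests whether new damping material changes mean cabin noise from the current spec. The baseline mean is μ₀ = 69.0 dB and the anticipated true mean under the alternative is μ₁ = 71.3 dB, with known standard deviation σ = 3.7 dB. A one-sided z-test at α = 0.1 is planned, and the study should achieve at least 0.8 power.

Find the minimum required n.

n = 12

Standardized effect: d = |μ₁ − μ₀| / σ = |71.3 − 69.0| / 3.7 = 0.6216
For power 0.8 need Φ(δ − z_{0.1}) = 0.8, so δ = z_{0.1} + z_{0.20} = 1.282 + 0.842 = 2.123.
δ = d·√n ⇒ n = (δ/d)² = (2.123 / 0.6216)² = 11.67.
Round up to the next whole unit.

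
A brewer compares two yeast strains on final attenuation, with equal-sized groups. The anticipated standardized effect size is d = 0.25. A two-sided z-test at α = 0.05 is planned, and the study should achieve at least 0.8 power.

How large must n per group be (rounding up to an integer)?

n = 252 per group

For power 0.8 need Φ(δ − z_{0.025}) = 0.8, so δ = z_{0.025} + z_{0.20} = 1.960 + 0.842 = 2.802.
(The Φ(−δ − z_{α/2}) term is vanishingly small for δ > 0 and is dropped in the standard sample-size formula.)
δ = d·√(n/2) ⇒ n = 2(δ/d)² = 2 × (2.802 / 0.25)² = 251.16.
Rounding up, n = 252 per group.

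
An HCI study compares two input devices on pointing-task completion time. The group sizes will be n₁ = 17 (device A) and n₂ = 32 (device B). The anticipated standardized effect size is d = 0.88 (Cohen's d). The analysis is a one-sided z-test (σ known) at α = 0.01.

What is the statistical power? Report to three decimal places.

Noncentrality parameter: δ = d / √(1/n₁ + 1/n₂) = 0.88 / √(1/17 + 1/32) = 2.9321
Critical value for a one-sided test at α = 0.01: z_α = 2.326.
Power = Φ(δ − 2.326) = Φ(0.606) = 0.7277.

Power ≈ 0.728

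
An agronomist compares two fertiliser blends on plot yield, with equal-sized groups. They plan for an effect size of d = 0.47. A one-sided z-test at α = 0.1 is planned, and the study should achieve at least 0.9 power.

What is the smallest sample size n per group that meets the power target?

For power 0.9 need Φ(δ − z_{0.1}) = 0.9, so δ = z_{0.1} + z_{0.10} = 1.282 + 1.282 = 2.563.
δ = d·√(n/2) ⇒ n = 2(δ/d)² = 2 × (2.563 / 0.47)² = 59.48.
Rounding up, n = 60 per group.

n = 60 per group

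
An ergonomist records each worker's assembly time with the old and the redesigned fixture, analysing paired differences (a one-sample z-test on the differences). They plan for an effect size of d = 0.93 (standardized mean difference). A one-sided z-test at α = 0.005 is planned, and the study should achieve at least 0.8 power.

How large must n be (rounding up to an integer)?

For power 0.8 need Φ(δ − z_{0.005}) = 0.8, so δ = z_{0.005} + z_{0.20} = 2.576 + 0.842 = 3.417.
δ = d·√n ⇒ n = (δ/d)² = (3.417 / 0.93)² = 13.50.
Round up to the next whole unit.

n = 14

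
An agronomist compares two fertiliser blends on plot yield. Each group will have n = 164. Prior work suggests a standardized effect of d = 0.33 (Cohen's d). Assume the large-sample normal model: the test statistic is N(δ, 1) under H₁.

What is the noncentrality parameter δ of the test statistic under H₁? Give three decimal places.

The noncentrality parameter scales effect size by the design's sample-size factor: δ = d·√(n/2) = 0.33 × √(164/2) = 2.9883

δ ≈ 2.988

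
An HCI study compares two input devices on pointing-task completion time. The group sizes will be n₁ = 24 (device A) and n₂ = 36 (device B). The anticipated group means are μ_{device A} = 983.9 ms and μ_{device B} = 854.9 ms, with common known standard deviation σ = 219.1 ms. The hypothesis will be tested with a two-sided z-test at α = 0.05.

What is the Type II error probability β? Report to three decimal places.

β ≈ 0.392

Standardized effect: d = |μ_{device A} − μ_{device B}| / σ = |983.9 − 854.9| / 219.1 = 0.5888
Noncentrality parameter: λ = d / √(1/n₁ + 1/n₂) = 0.5888 / √(1/24 + 1/36) = 2.2342
Critical value for a two-sided test at α = 0.05: z_{α/2} = 1.960.
Power = Φ(λ − 1.960) + Φ(−λ − 1.960) = Φ(0.274) + Φ(-4.194) = 0.6081 + 0.0000 = 0.6081.
Type II error: β = 1 − power = 1 − 0.6081 = 0.3919.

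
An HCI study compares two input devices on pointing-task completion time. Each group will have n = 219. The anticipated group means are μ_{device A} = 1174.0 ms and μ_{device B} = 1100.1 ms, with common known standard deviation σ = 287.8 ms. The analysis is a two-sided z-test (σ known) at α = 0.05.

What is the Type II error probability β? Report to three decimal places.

Standardized effect: d = |μ_{device A} − μ_{device B}| / σ = |1174.0 − 1100.1| / 287.8 = 0.2568
Noncentrality parameter: δ = d·√(n/2) = 0.2568 × √(219/2) = 2.6870
Two-sided α = 0.05 → critical value z_{0.025} = 1.960.
Power = Φ(δ − 1.960) + Φ(−δ − 1.960) = Φ(0.727) + Φ(-4.647) = 0.7664 + 0.0000 = 0.7664.
Type II error: β = 1 − power = 1 − 0.7664 = 0.2336.

β ≈ 0.234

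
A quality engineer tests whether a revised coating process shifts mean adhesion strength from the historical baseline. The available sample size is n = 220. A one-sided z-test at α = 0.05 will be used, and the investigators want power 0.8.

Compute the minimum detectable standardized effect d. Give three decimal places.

d ≈ 0.168

Required noncentrality: δ = z_{0.05} + z_{0.20} = 1.645 + 0.842 = 2.486.
δ = d·√n ⇒ d = δ/√n = 2.486/√220 = 0.1676.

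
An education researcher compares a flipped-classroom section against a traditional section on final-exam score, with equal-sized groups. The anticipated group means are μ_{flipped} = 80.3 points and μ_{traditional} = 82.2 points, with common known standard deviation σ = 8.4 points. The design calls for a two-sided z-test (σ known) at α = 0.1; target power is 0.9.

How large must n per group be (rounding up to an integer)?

Standardized effect: d = |μ_{flipped} − μ_{traditional}| / σ = |80.3 − 82.2| / 8.4 = 0.2262
For power 0.9 need Φ(δ − z_{0.05}) = 0.9, so δ = z_{0.05} + z_{0.10} = 1.645 + 1.282 = 2.926.
(The Φ(−δ − z_{α/2}) term is vanishingly small for δ > 0 and is dropped in the standard sample-size formula.)
δ = d·√(n/2) ⇒ n = 2(δ/d)² = 2 × (2.926 / 0.2262)² = 334.77.
Rounding up, n = 335 per group.

n = 335 per group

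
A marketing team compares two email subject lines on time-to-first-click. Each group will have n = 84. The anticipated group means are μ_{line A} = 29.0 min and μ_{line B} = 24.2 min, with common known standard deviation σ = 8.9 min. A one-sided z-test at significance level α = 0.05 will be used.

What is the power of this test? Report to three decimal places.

Power ≈ 0.968

Standardized effect: d = |μ_{line A} − μ_{line B}| / σ = |29.0 − 24.2| / 8.9 = 0.5393
Noncentrality parameter: δ = d·√(n/2) = 0.5393 × √(84/2) = 3.4952
One-sided α = 0.05 → critical value z_{0.05} = 1.645.
Power = P(Z > 1.645 − δ) = Φ(1.850) = 0.9679.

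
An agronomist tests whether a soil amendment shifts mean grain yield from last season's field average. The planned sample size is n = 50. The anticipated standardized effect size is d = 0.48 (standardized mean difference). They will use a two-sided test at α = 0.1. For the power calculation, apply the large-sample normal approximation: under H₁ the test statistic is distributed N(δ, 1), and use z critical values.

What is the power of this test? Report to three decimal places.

Noncentrality parameter: δ = d·√n = 0.48 × √50 = 3.3941
Two-sided α = 0.1 → critical value z_{0.05} = 1.645.
Power = Φ(δ − 1.645) + Φ(−δ − 1.645) = Φ(1.749) + Φ(-5.039) = 0.9599 + 0.0000 = 0.9599.

Power ≈ 0.960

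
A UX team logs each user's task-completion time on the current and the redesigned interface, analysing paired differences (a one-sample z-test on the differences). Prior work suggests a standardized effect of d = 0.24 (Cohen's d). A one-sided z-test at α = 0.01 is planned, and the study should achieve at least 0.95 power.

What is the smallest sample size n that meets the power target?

n = 274

Set Φ(δ − 2.326) = 0.95; then δ − 2.326 = Φ⁻¹(0.95) = 1.645, giving δ = 3.971.
δ = d·√n ⇒ n = (δ/d)² = (3.971 / 0.24)² = 273.79.
Round up to the next whole unit.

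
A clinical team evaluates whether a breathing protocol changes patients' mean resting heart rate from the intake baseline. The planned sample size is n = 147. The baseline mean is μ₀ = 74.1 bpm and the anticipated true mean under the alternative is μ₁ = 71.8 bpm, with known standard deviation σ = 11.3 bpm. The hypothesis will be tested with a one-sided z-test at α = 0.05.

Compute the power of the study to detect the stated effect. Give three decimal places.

Standardized effect: d = |μ₁ − μ₀| / σ = |71.8 − 74.1| / 11.3 = 0.2035
Noncentrality parameter: δ = d·√n = 0.2035 × √147 = 2.4678
Critical value for a one-sided test at α = 0.05: z_α = 1.645.
Power = P(Z > 1.645 − δ) = Φ(0.823) = 0.7947.

Power ≈ 0.795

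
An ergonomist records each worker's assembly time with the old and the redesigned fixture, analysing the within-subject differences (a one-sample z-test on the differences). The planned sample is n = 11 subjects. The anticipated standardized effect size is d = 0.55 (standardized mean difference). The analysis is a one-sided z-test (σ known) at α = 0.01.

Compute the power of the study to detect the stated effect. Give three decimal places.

Noncentrality parameter: δ = d·√n = 0.55 × √11 = 1.8241
Critical value for a one-sided test at α = 0.01: z_α = 2.326.
Power = P(Z > 2.326 − δ) = Φ(-0.502) = 0.3078.

Power ≈ 0.308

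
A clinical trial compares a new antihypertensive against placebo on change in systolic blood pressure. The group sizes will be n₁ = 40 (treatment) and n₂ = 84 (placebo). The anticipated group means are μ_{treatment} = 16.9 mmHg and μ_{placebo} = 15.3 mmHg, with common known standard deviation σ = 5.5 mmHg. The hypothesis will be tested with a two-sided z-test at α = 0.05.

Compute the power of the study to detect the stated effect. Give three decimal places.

Power ≈ 0.328

Standardized effect: d = |μ_{treatment} − μ_{placebo}| / σ = |16.9 − 15.3| / 5.5 = 0.2909
Noncentrality parameter: δ = d / √(1/n₁ + 1/n₂) = 0.2909 / √(1/40 + 1/84) = 1.5143
Two-sided α = 0.05 → critical value z_{0.025} = 1.960.
Power = Φ(δ − 1.960) + Φ(−δ − 1.960) = Φ(-0.446) + Φ(-3.474) = 0.3279 + 0.0003 = 0.3282.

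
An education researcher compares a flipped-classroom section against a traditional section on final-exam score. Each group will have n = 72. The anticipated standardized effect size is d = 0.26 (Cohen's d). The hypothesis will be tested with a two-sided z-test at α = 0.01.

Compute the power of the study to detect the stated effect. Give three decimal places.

Noncentrality parameter: λ = d·√(n/2) = 0.26 × √(72/2) = 1.5600
Critical value for a two-sided test at α = 0.01: z_{α/2} = 2.576.
Power = Φ(λ − 2.576) + Φ(−λ − 2.576) = Φ(-1.016) + Φ(-4.136) = 0.1549 + 0.0000 = 0.1549.

Power ≈ 0.155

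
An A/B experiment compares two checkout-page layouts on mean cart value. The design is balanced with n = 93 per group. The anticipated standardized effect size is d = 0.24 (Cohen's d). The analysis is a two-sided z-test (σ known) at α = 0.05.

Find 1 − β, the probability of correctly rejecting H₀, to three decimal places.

Power ≈ 0.373

Noncentrality parameter: δ = d·√(n/2) = 0.24 × √(93/2) = 1.6366
Critical value for a two-sided test at α = 0.05: z_{α/2} = 1.960.
Power = Φ(δ − 1.960) + Φ(−δ − 1.960) = Φ(-0.323) + Φ(-3.597) = 0.3732 + 0.0002 = 0.3734.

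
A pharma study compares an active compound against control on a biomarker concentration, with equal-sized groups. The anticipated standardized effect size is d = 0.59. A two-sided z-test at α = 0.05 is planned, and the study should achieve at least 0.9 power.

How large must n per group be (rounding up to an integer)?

Set Φ(δ − 1.960) = 0.9; then δ − 1.960 = Φ⁻¹(0.9) = 1.282, giving δ = 3.242.
(The Φ(−δ − z_{α/2}) term is vanishingly small for δ > 0 and is dropped in the standard sample-size formula.)
δ = d·√(n/2) ⇒ n = 2(δ/d)² = 2 × (3.242 / 0.59)² = 60.37.
Rounding up, n = 61 per group.

n = 61 per group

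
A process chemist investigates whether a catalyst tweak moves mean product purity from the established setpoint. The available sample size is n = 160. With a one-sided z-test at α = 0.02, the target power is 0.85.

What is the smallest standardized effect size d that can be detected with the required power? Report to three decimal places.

Required noncentrality: δ = z_{0.02} + z_{0.15} = 2.054 + 1.036 = 3.090.
δ = d·√n ⇒ d = δ/√n = 3.090/√160 = 0.2443.

d ≈ 0.244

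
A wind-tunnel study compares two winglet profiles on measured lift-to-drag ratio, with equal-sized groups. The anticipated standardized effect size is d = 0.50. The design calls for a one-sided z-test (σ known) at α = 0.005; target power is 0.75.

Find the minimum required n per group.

Set Φ(δ − 2.576) = 0.75; then δ − 2.576 = Φ⁻¹(0.75) = 0.674, giving δ = 3.250.
δ = d·√(n/2) ⇒ n = 2(δ/d)² = 2 × (3.250 / 0.50)² = 84.52.
Round up to the next whole unit.

n = 85 per group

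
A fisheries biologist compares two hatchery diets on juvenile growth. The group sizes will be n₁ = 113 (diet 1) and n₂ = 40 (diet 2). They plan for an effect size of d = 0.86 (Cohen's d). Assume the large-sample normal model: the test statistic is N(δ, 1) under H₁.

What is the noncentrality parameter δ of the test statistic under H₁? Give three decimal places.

δ ≈ 4.674

The noncentrality parameter scales effect size by the design's sample-size factor: δ = d / √(1/n₁ + 1/n₂) = 0.86 / √(1/113 + 1/40) = 4.6744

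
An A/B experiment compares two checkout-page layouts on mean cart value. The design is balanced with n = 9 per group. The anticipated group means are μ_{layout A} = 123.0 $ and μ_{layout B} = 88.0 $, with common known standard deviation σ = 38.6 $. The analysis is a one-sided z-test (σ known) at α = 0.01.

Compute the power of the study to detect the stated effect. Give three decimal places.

Power ≈ 0.344

Standardized effect: d = |μ_{layout A} − μ_{layout B}| / σ = |123.0 − 88.0| / 38.6 = 0.9067
Noncentrality parameter: δ = d·√(n/2) = 0.9067 × √(9/2) = 1.9235
Critical value for a one-sided test at α = 0.01: z_α = 2.326.
Power = P(Z > 2.326 − δ) = Φ(-0.403) = 0.3435.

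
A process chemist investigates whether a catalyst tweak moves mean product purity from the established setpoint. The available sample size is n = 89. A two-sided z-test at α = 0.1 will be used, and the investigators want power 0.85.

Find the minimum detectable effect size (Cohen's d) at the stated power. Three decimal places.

Required noncentrality: δ = z_{0.05} + z_{0.15} = 1.645 + 1.036 = 2.681.
(Lower-tail contribution to power is negligible for δ > 0.)
δ = d·√n ⇒ d = δ/√n = 2.681/√89 = 0.2842.

d ≈ 0.284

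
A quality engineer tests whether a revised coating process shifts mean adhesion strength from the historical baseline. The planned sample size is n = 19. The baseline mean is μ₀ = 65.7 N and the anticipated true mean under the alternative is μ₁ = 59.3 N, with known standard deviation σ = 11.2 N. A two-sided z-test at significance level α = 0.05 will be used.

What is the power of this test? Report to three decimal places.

Power ≈ 0.702

Standardized effect: d = |μ₁ − μ₀| / σ = |59.3 − 65.7| / 11.2 = 0.5714
Noncentrality parameter: λ = d·√n = 0.5714 × √19 = 2.4908
Two-sided α = 0.05 → critical value z_{0.025} = 1.960.
Power = Φ(λ − 1.960) + Φ(−λ − 1.960) = Φ(0.531) + Φ(-4.451) = 0.7022 + 0.0000 = 0.7022.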